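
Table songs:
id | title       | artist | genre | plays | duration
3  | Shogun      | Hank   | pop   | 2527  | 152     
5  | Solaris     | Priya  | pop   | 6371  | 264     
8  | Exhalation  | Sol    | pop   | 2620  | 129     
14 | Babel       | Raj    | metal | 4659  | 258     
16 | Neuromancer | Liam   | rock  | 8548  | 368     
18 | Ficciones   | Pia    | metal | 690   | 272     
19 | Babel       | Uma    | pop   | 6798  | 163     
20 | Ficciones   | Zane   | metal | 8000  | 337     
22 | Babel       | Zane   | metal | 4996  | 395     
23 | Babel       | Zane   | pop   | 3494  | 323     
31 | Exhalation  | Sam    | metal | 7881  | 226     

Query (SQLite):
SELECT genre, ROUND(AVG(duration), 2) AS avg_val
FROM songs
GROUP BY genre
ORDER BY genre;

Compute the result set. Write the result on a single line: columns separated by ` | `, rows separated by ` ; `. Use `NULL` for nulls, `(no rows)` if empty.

Partition songs by genre; compute ROUND(AVG(duration), 2) within each group.
  metal: ids {14, 18, 20, 22, 31} → ROUND(AVG(duration), 2)=297.6
  pop: ids {3, 5, 8, 19, 23} → ROUND(AVG(duration), 2)=206.2
  rock: ids {16} → ROUND(AVG(duration), 2)=368

metal | 297.6 ; pop | 206.2 ; rock | 368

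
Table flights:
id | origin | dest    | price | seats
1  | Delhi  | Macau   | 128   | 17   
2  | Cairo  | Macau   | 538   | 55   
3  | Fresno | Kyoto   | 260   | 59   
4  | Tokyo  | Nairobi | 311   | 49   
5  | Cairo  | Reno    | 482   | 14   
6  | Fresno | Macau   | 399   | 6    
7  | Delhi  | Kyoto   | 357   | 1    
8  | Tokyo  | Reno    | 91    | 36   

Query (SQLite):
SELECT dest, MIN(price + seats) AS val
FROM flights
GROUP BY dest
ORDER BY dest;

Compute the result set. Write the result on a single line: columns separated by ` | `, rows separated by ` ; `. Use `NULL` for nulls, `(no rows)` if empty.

For each row compute price + seats.
Group by dest; take MIN of the expression per group.
  Kyoto: ids {3, 7} → MIN(price + seats)=319
  Macau: ids {1, 2, 6} → MIN(price + seats)=145
  Nairobi: ids {4} → MIN(price + seats)=360
  Reno: ids {5, 8} → MIN(price + seats)=127

Kyoto | 319 ; Macau | 145 ; Nairobi | 360 ; Reno | 127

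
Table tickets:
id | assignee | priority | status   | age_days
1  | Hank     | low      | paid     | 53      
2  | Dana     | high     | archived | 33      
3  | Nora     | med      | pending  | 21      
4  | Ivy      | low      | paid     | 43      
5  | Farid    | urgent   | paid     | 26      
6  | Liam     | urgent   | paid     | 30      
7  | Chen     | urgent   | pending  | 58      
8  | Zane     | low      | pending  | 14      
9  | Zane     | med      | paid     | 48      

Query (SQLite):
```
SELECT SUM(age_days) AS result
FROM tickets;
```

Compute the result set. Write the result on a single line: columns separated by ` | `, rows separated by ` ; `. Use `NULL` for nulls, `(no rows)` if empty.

All age_days values: [53, 33, 21, 43, 26, 30, 58, 14, 48].
SUM of non-NULL values = 326.

326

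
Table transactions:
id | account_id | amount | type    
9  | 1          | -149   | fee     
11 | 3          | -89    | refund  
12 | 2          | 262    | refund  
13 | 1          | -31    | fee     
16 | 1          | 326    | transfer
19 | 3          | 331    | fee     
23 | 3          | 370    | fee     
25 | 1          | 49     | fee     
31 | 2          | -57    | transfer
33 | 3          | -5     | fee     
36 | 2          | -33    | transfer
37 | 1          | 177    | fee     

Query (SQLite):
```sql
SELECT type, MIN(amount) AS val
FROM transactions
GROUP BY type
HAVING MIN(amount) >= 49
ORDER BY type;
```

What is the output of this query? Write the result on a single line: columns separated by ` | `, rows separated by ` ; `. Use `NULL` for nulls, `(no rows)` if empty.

Partition transactions by type; compute MIN(amount) within each group.
HAVING: keep groups where MIN(amount) >= 49.
  fee: ids {9, 13, 19, 23, 25, 33, 37} → MIN(amount)=-149
  refund: ids {11, 12} → MIN(amount)=-89
  transfer: ids {16, 31, 36} → MIN(amount)=-57

(no rows)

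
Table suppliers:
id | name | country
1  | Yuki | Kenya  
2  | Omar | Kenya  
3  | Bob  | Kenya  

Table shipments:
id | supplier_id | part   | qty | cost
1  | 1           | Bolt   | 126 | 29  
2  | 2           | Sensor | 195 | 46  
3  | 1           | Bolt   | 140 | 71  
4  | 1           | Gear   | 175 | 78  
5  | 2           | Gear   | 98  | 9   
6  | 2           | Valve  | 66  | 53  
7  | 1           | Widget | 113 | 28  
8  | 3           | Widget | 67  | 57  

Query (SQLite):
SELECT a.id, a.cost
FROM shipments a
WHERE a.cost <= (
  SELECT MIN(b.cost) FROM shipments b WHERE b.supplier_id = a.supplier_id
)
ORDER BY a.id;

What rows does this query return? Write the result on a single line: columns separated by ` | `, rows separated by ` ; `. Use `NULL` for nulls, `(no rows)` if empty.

5 | 9 ; 7 | 28 ; 8 | 57

For each shipments row a, compute MIN(cost) over rows sharing a.supplier_id.
Keep row a if a.cost <= that per-group MIN.
  supplier_id=1: MIN(cost) = 28
  supplier_id=2: MIN(cost) = 9
  supplier_id=3: MIN(cost) = 57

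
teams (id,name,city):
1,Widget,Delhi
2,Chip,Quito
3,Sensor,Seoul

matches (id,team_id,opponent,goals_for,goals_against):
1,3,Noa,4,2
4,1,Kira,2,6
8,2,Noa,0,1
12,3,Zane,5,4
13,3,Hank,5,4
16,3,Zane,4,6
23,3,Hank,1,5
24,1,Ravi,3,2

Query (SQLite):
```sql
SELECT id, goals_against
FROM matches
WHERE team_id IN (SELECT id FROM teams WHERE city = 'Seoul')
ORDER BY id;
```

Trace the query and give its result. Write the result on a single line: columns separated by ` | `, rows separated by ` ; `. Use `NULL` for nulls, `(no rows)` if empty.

Inner query: teams.id where city = 'Seoul'.
Outer: keep matches rows whose team_id is in that set.
Inner query → {3}

1 | 2 ; 12 | 4 ; 13 | 4 ; 16 | 6 ; 23 | 5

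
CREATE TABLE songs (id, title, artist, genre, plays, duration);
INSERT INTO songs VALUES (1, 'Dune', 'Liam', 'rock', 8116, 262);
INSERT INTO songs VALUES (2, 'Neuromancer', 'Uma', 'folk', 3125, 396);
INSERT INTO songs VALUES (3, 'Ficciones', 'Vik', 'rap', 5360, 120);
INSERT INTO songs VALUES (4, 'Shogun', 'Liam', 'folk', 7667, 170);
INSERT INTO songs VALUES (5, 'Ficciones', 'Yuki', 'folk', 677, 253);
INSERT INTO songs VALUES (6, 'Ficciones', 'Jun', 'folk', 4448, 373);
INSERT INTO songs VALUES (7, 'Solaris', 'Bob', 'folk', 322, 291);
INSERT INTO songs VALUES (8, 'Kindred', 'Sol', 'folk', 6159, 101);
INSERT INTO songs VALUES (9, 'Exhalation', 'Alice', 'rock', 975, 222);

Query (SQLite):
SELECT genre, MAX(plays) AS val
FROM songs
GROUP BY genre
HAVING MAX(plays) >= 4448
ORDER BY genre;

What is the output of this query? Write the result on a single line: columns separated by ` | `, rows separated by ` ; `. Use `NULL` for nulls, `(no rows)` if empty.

Partition songs by genre; compute MAX(plays) within each group.
HAVING: keep groups where MAX(plays) >= 4448.
  folk: ids {2, 4, 5, 6, 7, 8} → MAX(plays)=7667
  rap: ids {3} → MAX(plays)=5360
  rock: ids {1, 9} → MAX(plays)=8116

folk | 7667 ; rap | 5360 ; rock | 8116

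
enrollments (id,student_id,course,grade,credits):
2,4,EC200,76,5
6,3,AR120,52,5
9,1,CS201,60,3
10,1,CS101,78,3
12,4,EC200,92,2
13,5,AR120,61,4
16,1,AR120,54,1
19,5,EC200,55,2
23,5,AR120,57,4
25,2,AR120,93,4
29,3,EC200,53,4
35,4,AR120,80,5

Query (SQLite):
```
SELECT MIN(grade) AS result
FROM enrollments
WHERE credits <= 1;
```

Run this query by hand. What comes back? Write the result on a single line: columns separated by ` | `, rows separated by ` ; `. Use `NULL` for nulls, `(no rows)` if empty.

Rows where credits <= 1 → grade values: [54].
MIN of non-NULL values = 54.

54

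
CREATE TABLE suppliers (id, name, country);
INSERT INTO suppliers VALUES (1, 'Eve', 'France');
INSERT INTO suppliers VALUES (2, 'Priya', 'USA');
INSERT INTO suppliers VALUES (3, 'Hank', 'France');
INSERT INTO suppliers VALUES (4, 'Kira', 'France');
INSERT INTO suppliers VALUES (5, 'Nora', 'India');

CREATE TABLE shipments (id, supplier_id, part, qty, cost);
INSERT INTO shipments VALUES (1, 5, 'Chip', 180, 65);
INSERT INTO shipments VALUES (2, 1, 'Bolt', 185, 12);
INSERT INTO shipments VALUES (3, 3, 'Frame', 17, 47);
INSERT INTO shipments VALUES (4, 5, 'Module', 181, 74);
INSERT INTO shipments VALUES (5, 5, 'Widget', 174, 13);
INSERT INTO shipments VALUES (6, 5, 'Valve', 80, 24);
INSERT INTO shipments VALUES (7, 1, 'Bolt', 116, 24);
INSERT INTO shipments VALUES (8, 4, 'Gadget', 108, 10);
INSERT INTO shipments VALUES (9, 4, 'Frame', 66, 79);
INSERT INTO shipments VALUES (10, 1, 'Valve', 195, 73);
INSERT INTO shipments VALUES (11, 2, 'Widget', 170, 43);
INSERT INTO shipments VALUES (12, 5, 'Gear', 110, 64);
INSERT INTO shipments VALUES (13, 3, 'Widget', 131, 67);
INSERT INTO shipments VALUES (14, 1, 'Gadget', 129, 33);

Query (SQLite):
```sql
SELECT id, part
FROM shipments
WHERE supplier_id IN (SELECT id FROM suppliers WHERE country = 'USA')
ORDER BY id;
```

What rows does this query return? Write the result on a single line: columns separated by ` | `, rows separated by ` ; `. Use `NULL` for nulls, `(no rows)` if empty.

11 | Widget

Inner query: suppliers.id where country = 'USA'.
Outer: keep shipments rows whose supplier_id is in that set.
Inner query → {2}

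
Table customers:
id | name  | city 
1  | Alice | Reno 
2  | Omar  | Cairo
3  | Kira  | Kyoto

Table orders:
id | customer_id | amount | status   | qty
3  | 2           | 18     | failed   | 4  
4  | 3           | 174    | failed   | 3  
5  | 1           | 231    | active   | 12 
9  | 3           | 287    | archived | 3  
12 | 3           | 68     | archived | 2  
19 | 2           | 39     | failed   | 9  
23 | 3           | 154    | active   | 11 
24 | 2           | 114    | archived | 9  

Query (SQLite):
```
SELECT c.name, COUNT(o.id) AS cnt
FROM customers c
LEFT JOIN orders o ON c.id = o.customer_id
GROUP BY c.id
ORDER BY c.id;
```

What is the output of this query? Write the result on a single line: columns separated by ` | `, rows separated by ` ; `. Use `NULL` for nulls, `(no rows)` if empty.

Alice | 1 ; Omar | 3 ; Kira | 4

LEFT JOIN keeps every customers row; unmatched ones get NULL for orders columns.
Group by customers.id and compute COUNT(o.id). COUNT(col) of an all-NULL group is 0.
  1: ids {5} → COUNT(o.id)=1
  2: ids {3, 19, 24} → COUNT(o.id)=3
  3: ids {4, 9, 12, 23} → COUNT(o.id)=4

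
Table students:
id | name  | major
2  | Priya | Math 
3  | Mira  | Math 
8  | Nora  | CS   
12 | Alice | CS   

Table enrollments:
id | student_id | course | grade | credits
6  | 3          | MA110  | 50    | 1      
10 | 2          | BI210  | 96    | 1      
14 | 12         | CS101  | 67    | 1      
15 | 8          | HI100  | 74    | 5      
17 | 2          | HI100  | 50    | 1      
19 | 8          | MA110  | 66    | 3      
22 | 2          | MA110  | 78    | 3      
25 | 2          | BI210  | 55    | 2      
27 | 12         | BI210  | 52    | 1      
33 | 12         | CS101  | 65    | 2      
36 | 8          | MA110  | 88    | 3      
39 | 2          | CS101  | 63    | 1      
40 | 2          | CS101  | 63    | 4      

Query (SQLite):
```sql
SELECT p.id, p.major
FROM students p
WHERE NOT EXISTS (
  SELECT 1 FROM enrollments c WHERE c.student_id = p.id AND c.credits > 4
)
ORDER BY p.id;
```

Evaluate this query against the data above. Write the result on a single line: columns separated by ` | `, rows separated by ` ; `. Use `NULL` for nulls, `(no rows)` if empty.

2 | Math ; 3 | Math ; 12 | CS

For each students row, check whether any enrollments with matching student_id has credits > 4.
Keep rows where that is false.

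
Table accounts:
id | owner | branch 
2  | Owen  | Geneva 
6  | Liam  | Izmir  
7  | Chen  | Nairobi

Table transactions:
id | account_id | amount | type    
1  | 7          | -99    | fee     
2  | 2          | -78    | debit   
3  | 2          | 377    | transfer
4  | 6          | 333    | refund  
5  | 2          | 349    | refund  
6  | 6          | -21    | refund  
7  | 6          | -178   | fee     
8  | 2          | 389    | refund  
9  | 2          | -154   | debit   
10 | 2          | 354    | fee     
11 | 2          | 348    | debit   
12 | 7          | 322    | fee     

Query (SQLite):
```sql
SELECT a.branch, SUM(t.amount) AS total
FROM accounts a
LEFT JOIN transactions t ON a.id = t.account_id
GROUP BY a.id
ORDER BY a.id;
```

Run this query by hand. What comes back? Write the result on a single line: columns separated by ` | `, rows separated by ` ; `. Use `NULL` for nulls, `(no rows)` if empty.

LEFT JOIN keeps every accounts row; unmatched ones get NULL for transactions columns.
Group by accounts.id and compute SUM(t.amount). SUM over an all-NULL group is NULL.
  2: ids {2, 3, 5, 8, 9, 10, 11} → SUM(t.amount)=1585
  6: ids {4, 6, 7} → SUM(t.amount)=134
  7: ids {1, 12} → SUM(t.amount)=223

Geneva | 1585 ; Izmir | 134 ; Nairobi | 223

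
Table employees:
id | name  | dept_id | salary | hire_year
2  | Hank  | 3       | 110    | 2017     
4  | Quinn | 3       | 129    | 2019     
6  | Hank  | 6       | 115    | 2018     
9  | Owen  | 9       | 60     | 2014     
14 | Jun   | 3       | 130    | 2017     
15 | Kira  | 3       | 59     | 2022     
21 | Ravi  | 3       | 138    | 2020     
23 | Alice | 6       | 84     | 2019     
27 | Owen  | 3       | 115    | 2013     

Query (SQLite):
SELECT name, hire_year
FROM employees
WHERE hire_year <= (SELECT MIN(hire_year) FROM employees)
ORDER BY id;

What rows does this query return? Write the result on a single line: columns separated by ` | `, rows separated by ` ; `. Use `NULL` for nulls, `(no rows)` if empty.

Owen | 2013

Scalar subquery: MIN(hire_year) over all employees rows = 2013.
Keep rows where hire_year <= that value.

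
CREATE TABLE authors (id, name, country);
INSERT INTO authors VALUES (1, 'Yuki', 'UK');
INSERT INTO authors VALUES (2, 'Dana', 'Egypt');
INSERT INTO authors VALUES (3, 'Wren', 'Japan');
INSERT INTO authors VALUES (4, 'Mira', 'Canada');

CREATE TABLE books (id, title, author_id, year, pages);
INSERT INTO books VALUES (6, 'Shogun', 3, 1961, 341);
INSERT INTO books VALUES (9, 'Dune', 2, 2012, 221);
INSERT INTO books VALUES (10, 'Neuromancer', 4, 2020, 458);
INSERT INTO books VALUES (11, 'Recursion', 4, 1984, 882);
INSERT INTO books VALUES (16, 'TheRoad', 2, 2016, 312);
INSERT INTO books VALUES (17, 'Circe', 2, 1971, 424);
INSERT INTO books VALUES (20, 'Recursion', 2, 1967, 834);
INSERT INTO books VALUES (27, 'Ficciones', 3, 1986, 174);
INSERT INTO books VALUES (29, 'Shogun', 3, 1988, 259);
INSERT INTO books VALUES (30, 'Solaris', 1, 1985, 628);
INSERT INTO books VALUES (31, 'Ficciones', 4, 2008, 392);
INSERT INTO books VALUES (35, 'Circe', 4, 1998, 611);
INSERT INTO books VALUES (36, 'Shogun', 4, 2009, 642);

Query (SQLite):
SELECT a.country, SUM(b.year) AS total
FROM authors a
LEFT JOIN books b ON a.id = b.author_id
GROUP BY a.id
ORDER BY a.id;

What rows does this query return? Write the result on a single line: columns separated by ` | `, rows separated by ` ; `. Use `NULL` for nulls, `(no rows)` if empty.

LEFT JOIN keeps every authors row; unmatched ones get NULL for books columns.
Group by authors.id and compute SUM(b.year). SUM over an all-NULL group is NULL.
  1: ids {30} → SUM(b.year)=1985
  2: ids {9, 16, 17, 20} → SUM(b.year)=7966
  3: ids {6, 27, 29} → SUM(b.year)=5935
  4: ids {10, 11, 31, 35, 36} → SUM(b.year)=10019

UK | 1985 ; Egypt | 7966 ; Japan | 5935 ; Canada | 10019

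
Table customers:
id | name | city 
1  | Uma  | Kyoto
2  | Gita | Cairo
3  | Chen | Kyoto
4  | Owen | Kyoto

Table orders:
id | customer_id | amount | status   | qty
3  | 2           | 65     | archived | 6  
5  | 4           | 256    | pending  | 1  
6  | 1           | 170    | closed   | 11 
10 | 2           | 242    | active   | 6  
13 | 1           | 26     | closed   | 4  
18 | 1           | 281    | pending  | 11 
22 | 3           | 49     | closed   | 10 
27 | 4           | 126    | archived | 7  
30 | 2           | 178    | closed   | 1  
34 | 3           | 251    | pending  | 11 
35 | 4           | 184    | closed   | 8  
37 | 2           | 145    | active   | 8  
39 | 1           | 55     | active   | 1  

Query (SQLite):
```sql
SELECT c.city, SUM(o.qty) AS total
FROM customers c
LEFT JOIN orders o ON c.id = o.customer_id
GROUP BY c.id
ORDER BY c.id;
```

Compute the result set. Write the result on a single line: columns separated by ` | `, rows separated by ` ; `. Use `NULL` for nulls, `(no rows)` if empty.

LEFT JOIN keeps every customers row; unmatched ones get NULL for orders columns.
Group by customers.id and compute SUM(o.qty). SUM over an all-NULL group is NULL.
  1: ids {6, 13, 18, 39} → SUM(o.qty)=27
  2: ids {3, 10, 30, 37} → SUM(o.qty)=21
  3: ids {22, 34} → SUM(o.qty)=21
  4: ids {5, 27, 35} → SUM(o.qty)=16

Kyoto | 27 ; Cairo | 21 ; Kyoto | 21 ; Kyoto | 16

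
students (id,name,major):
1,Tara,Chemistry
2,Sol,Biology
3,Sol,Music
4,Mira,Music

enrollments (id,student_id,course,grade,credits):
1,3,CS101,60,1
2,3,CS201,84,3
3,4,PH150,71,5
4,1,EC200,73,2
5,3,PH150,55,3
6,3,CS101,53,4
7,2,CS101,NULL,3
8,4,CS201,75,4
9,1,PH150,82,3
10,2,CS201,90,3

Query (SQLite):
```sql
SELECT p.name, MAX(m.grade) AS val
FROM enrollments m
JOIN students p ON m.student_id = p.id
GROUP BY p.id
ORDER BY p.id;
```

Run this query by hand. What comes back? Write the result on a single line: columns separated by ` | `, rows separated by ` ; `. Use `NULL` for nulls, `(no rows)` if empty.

Tara | 82 ; Sol | 90 ; Sol | 84 ; Mira | 75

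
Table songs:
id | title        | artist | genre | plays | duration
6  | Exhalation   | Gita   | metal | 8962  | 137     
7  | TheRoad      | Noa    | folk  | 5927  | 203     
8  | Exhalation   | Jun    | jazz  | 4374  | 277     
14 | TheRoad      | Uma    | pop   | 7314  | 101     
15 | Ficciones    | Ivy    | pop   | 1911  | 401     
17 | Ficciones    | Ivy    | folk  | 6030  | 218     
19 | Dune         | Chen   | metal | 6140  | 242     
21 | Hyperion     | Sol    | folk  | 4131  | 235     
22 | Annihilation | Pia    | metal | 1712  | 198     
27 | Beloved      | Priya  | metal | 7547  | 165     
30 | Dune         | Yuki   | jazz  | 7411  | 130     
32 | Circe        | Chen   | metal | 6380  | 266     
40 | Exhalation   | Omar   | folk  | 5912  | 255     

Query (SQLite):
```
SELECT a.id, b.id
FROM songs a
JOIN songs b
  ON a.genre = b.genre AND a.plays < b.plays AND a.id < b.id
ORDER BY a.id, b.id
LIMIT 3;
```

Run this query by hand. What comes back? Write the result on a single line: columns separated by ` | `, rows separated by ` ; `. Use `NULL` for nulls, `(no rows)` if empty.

7 | 17 ; 8 | 30 ; 19 | 27

Pairs (a,b) with same genre, a.plays < b.plays, a.id < b.id.
genre groups: folk:{7,17,21,40} jazz:{8,30} metal:{6,19,22,27,32} pop:{14,15}
Ordered by (a.id, b.id); first 3.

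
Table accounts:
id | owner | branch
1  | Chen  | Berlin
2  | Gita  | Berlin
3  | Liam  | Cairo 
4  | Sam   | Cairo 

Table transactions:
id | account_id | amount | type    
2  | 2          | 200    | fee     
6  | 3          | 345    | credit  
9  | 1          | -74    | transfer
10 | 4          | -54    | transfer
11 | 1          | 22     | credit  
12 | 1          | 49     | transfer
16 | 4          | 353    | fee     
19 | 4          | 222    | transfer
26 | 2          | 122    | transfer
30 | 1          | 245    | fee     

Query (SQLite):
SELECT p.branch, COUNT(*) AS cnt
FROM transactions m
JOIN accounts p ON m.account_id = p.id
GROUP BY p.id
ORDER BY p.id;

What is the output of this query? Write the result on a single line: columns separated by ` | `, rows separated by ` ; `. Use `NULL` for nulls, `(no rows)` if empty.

Berlin | 4 ; Berlin | 2 ; Cairo | 1 ; Cairo | 3

Join each transactions row to its accounts via account_id.
Group joined rows by accounts.id; compute COUNT(*) per group.
  1: ids {9, 11, 12, 30} → COUNT(*)=4
  2: ids {2, 26} → COUNT(*)=2
  3: ids {6} → COUNT(*)=1
  4: ids {10, 16, 19} → COUNT(*)=3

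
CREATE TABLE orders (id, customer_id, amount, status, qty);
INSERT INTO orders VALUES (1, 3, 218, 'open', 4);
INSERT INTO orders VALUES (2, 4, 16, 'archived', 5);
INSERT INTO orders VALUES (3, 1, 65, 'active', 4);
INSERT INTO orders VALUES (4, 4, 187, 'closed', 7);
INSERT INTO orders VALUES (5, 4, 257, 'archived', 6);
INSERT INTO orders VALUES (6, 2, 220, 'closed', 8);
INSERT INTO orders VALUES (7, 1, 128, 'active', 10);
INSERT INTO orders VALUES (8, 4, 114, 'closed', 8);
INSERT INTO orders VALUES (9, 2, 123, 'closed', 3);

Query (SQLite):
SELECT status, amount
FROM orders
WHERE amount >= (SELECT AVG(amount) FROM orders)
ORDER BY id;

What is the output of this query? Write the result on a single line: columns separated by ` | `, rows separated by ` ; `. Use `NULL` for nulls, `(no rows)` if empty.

Scalar subquery: AVG(amount) over all orders rows = 147.555556 (≈; comparison uses full precision).
Keep rows where amount >= that value.

open | 218 ; closed | 187 ; archived | 257 ; closed | 220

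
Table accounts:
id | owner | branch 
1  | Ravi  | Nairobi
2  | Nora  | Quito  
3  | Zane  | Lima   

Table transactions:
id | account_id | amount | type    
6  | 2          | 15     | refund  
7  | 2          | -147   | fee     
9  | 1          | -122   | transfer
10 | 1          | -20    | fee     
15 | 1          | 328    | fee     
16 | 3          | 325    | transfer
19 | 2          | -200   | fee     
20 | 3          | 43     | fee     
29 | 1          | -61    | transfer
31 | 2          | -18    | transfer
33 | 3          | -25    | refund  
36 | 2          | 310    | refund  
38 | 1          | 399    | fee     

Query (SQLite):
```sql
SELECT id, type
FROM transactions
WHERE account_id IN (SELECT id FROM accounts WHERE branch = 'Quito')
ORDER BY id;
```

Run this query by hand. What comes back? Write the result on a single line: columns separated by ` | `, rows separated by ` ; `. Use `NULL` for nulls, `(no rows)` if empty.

Inner query: accounts.id where branch = 'Quito'.
Outer: keep transactions rows whose account_id is in that set.
Inner query → {2}

6 | refund ; 7 | fee ; 19 | fee ; 31 | transfer ; 36 | refund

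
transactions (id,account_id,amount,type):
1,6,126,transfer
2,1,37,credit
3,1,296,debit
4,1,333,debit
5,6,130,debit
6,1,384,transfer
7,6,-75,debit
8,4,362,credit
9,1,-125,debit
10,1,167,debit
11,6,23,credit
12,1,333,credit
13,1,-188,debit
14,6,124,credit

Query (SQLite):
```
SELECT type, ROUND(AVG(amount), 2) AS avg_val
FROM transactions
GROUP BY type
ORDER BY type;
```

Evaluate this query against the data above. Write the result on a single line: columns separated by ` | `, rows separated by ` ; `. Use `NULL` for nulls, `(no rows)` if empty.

credit | 175.8 ; debit | 76.86 ; transfer | 255

Partition transactions by type; compute ROUND(AVG(amount), 2) within each group.
  credit: ids {2, 8, 11, 12, 14} → ROUND(AVG(amount), 2)=175.8
  debit: ids {3, 4, 5, 7, 9, 10, 13} → ROUND(AVG(amount), 2)=76.86
  transfer: ids {1, 6} → ROUND(AVG(amount), 2)=255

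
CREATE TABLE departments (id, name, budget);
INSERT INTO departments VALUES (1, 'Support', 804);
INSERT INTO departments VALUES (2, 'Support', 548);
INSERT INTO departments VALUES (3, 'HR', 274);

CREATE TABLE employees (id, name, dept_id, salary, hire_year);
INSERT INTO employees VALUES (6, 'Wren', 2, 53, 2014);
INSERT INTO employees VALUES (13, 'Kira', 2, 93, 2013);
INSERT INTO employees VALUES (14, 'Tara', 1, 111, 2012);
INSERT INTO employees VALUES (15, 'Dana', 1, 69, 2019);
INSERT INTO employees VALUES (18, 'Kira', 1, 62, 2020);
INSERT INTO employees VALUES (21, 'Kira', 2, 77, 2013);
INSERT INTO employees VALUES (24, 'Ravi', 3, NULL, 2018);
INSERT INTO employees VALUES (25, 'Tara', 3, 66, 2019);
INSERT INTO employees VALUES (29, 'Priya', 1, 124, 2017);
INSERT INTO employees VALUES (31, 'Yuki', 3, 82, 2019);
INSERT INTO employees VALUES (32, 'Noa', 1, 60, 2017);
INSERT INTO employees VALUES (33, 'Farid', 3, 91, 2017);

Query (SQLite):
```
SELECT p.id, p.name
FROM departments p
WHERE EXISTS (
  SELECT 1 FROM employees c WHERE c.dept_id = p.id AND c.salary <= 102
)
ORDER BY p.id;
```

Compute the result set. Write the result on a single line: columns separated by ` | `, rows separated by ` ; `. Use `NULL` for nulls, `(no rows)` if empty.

For each departments row, check whether any employees with matching dept_id has salary <= 102.
Keep rows where that is true.

1 | Support ; 2 | Support ; 3 | HR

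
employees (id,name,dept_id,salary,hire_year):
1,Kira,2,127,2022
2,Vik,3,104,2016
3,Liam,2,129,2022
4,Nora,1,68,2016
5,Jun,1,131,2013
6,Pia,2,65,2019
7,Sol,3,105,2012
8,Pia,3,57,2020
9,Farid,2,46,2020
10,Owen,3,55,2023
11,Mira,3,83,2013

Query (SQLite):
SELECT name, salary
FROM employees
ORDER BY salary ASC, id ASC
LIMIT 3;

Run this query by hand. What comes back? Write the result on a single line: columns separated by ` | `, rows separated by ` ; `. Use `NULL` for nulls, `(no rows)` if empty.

Farid | 46 ; Owen | 55 ; Pia | 57

Sort by salary asc, tiebreak id asc: (46, id=9), (55, id=10), (57, id=8), (65, id=6), (68, id=4), (83, id=11) …. Take first 3.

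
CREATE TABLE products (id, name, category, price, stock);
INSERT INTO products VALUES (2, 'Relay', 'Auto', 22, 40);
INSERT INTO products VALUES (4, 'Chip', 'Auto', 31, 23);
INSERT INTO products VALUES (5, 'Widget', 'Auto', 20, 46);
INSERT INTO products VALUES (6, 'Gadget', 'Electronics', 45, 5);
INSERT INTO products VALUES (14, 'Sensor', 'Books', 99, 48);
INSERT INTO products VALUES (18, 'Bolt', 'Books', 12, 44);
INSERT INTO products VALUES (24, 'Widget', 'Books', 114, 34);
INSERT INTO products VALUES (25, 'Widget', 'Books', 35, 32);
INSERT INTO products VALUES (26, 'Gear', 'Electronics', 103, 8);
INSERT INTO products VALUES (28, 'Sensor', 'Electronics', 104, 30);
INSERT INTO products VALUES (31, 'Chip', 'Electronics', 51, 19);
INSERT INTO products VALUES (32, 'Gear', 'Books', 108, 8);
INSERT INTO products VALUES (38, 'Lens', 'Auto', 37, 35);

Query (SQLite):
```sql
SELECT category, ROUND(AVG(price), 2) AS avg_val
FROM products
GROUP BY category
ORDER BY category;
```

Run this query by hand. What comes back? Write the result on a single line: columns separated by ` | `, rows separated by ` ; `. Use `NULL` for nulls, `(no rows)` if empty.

Partition products by category; compute ROUND(AVG(price), 2) within each group.
  Auto: ids {2, 4, 5, 38} → ROUND(AVG(price), 2)=27.5
  Books: ids {14, 18, 24, 25, 32} → ROUND(AVG(price), 2)=73.6
  Electronics: ids {6, 26, 28, 31} → ROUND(AVG(price), 2)=75.75

Auto | 27.5 ; Books | 73.6 ; Electronics | 75.75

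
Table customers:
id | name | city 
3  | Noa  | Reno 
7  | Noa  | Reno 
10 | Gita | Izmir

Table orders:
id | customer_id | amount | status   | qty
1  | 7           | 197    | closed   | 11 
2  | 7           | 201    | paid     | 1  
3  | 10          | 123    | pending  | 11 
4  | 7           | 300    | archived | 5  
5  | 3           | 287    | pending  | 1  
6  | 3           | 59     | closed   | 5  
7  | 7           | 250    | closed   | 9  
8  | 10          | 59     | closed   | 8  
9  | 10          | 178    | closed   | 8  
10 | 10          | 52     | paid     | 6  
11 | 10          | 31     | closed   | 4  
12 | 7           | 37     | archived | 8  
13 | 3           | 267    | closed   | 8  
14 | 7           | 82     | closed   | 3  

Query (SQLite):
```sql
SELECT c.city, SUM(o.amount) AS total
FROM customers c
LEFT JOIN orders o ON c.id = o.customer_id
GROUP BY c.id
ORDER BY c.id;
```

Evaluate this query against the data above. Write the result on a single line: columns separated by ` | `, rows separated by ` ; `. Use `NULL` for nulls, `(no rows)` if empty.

Reno | 613 ; Reno | 1067 ; Izmir | 443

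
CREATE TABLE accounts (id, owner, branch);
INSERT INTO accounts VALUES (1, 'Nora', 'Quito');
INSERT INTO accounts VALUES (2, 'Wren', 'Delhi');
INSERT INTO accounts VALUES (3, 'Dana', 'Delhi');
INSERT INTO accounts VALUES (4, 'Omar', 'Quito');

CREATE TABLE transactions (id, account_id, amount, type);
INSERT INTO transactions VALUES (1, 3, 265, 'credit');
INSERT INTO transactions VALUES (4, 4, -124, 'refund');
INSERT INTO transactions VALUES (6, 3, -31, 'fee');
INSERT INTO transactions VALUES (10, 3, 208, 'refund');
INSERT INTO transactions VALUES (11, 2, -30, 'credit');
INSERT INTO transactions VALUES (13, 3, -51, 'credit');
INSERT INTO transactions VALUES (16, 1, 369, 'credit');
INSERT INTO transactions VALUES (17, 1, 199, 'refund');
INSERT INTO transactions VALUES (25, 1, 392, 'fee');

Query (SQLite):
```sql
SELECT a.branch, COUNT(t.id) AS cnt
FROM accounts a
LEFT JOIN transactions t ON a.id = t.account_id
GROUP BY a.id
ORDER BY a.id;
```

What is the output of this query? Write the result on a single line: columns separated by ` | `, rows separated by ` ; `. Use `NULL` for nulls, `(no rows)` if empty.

Quito | 3 ; Delhi | 1 ; Delhi | 4 ; Quito | 1

LEFT JOIN keeps every accounts row; unmatched ones get NULL for transactions columns.
Group by accounts.id and compute COUNT(t.id). COUNT(col) of an all-NULL group is 0.
  1: ids {16, 17, 25} → COUNT(t.id)=3
  2: ids {11} → COUNT(t.id)=1
  3: ids {1, 6, 10, 13} → COUNT(t.id)=4
  4: ids {4} → COUNT(t.id)=1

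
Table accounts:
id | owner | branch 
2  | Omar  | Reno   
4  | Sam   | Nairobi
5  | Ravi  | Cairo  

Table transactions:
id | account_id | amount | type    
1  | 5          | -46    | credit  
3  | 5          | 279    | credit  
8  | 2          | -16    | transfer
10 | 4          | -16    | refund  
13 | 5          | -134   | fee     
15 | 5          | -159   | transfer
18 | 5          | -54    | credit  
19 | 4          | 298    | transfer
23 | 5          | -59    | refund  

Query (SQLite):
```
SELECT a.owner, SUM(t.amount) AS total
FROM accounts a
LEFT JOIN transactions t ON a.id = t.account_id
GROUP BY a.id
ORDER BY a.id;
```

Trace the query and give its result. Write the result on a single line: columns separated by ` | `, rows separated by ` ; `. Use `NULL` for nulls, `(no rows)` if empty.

Omar | -16 ; Sam | 282 ; Ravi | -173

LEFT JOIN keeps every accounts row; unmatched ones get NULL for transactions columns.
Group by accounts.id and compute SUM(t.amount). SUM over an all-NULL group is NULL.
  2: ids {8} → SUM(t.amount)=-16
  4: ids {10, 19} → SUM(t.amount)=282
  5: ids {1, 3, 13, 15, 18, 23} → SUM(t.amount)=-173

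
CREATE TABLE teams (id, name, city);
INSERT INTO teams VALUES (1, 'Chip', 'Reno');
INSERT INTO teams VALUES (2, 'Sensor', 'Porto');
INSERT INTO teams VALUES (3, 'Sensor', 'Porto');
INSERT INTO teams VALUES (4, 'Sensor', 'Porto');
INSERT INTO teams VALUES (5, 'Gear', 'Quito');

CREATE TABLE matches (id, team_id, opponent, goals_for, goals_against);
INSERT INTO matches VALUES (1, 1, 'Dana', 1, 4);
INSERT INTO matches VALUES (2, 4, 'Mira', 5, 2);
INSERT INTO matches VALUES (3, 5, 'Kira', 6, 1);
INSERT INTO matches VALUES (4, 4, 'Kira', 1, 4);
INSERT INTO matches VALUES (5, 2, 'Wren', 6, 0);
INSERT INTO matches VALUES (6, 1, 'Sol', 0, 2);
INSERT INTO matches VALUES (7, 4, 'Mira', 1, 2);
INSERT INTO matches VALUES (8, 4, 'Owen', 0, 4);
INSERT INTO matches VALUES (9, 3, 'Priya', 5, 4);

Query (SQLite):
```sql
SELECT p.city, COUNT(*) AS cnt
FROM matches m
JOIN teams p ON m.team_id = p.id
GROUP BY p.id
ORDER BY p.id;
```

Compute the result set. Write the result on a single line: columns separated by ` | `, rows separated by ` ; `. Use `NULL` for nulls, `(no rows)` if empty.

Reno | 2 ; Porto | 1 ; Porto | 1 ; Porto | 4 ; Quito | 1

Join each matches row to its teams via team_id.
Group joined rows by teams.id; compute COUNT(*) per group.
  1: ids {1, 6} → COUNT(*)=2
  2: ids {5} → COUNT(*)=1
  3: ids {9} → COUNT(*)=1
  4: ids {2, 4, 7, 8} → COUNT(*)=4
  5: ids {3} → COUNT(*)=1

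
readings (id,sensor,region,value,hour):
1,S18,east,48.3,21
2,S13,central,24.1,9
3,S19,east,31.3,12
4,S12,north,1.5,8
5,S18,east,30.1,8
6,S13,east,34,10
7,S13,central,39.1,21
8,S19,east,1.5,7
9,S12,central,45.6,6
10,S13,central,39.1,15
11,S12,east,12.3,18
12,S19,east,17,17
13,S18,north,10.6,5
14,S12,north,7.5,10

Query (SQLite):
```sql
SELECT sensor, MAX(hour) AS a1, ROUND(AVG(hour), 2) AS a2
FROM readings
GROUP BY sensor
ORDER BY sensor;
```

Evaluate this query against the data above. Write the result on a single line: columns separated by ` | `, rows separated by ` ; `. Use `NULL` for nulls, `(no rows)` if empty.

Group readings by sensor.
Per group compute: MAX(hour), ROUND(AVG(hour), 2).
  S12: ids {4, 9, 11, 14} → MAX(hour)=18, ROUND(AVG(hour), 2)=10.5
  S13: ids {2, 6, 7, 10} → MAX(hour)=21, ROUND(AVG(hour), 2)=13.75
  S18: ids {1, 5, 13} → MAX(hour)=21, ROUND(AVG(hour), 2)=11.33
  S19: ids {3, 8, 12} → MAX(hour)=17, ROUND(AVG(hour), 2)=12

S12 | 18 | 10.5 ; S13 | 21 | 13.75 ; S18 | 21 | 11.33 ; S19 | 17 | 12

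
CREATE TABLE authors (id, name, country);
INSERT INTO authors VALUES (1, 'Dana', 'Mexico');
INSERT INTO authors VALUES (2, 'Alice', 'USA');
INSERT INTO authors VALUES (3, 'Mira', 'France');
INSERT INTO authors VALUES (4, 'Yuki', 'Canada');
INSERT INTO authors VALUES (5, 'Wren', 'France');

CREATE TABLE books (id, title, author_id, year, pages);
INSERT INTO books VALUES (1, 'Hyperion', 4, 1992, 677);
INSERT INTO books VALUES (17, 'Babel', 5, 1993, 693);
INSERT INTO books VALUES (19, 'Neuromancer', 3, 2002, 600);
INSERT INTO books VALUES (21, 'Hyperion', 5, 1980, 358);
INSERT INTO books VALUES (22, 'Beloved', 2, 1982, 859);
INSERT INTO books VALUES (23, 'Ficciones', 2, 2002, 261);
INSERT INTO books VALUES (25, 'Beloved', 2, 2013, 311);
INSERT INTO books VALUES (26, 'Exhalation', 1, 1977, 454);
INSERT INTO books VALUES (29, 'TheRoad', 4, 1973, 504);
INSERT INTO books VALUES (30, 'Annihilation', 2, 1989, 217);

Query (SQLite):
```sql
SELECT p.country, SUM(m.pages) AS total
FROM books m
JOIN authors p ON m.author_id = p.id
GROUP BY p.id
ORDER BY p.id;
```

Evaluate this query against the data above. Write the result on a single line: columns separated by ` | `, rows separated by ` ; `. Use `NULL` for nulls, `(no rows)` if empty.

Mexico | 454 ; USA | 1648 ; France | 600 ; Canada | 1181 ; France | 1051

Join each books row to its authors via author_id.
Group joined rows by authors.id; compute SUM(m.pages) per group.
  1: ids {26} → SUM(m.pages)=454
  2: ids {22, 23, 25, 30} → SUM(m.pages)=1648
  3: ids {19} → SUM(m.pages)=600
  4: ids {1, 29} → SUM(m.pages)=1181
  5: ids {17, 21} → SUM(m.pages)=1051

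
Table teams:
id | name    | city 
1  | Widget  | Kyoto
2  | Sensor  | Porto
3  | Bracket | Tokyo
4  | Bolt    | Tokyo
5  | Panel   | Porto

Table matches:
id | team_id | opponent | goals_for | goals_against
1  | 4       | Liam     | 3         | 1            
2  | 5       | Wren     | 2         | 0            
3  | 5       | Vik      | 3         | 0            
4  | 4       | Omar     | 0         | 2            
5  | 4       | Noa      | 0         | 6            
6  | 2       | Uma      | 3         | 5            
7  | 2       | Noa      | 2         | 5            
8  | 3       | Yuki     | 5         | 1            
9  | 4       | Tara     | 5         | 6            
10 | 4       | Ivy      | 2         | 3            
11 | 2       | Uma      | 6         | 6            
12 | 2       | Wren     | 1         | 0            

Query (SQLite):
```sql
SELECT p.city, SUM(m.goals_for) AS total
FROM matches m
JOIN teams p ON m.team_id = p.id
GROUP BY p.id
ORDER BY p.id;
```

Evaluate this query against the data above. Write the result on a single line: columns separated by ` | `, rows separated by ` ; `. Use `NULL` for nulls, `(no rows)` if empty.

Join each matches row to its teams via team_id.
Group joined rows by teams.id; compute SUM(m.goals_for) per group.
  2: ids {6, 7, 11, 12} → SUM(m.goals_for)=12
  3: ids {8} → SUM(m.goals_for)=5
  4: ids {1, 4, 5, 9, 10} → SUM(m.goals_for)=10
  5: ids {2, 3} → SUM(m.goals_for)=5

Porto | 12 ; Tokyo | 5 ; Tokyo | 10 ; Porto | 5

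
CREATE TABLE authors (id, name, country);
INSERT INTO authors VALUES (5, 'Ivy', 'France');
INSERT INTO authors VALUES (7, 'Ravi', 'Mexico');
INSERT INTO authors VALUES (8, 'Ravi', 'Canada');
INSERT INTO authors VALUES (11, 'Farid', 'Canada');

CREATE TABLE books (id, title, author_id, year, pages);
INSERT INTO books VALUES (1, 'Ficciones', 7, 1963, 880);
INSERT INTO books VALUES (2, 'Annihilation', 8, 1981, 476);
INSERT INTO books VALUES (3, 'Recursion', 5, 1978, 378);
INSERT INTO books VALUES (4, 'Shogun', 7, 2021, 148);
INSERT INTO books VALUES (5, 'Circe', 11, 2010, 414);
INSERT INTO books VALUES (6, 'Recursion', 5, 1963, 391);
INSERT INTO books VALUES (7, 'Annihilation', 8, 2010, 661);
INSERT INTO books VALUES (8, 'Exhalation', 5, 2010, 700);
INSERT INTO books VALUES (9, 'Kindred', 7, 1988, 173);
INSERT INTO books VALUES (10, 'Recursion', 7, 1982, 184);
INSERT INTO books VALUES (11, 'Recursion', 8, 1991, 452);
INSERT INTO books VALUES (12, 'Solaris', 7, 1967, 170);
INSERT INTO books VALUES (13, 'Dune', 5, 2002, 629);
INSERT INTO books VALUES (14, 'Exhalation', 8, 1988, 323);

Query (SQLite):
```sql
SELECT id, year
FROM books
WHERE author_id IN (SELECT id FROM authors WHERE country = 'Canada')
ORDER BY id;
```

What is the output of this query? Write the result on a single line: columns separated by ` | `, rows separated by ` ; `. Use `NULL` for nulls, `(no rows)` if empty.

2 | 1981 ; 5 | 2010 ; 7 | 2010 ; 11 | 1991 ; 14 | 1988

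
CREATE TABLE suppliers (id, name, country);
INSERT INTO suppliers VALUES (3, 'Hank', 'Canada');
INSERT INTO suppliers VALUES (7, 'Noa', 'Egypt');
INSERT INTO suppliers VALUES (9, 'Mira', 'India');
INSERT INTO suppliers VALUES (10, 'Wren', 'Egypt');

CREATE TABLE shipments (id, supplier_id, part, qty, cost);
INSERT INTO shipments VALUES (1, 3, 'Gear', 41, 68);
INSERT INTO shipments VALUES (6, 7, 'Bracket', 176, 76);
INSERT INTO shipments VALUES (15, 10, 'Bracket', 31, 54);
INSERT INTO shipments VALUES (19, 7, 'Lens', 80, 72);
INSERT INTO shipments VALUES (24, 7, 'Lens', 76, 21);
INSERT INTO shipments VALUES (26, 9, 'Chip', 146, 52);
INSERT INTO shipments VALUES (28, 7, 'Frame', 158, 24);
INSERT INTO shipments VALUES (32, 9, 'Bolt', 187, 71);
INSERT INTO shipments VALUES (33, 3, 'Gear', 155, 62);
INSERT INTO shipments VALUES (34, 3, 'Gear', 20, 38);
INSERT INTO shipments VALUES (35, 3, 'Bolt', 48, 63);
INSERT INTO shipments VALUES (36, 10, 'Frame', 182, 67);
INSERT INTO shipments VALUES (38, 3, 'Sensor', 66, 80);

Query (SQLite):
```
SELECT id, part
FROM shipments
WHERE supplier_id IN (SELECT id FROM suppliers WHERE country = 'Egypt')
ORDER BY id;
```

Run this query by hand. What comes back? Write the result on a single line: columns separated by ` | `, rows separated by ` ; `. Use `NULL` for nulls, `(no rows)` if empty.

6 | Bracket ; 15 | Bracket ; 19 | Lens ; 24 | Lens ; 28 | Frame ; 36 | Frame

Inner query: suppliers.id where country = 'Egypt'.
Outer: keep shipments rows whose supplier_id is in that set.
Inner query → {7, 10}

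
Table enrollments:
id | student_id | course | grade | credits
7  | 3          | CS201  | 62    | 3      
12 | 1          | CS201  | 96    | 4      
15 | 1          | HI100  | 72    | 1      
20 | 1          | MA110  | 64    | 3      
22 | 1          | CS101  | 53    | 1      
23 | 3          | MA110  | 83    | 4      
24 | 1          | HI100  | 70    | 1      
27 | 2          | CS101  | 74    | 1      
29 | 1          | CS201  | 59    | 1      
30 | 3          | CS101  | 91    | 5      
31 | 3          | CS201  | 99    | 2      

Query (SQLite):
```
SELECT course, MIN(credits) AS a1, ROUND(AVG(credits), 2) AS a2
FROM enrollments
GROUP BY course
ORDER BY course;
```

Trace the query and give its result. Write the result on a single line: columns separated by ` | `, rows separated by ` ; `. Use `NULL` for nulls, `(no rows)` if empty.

Group enrollments by course.
Per group compute: MIN(credits), ROUND(AVG(credits), 2).
  CS101: ids {22, 27, 30} → MIN(credits)=1, ROUND(AVG(credits), 2)=2.33
  CS201: ids {7, 12, 29, 31} → MIN(credits)=1, ROUND(AVG(credits), 2)=2.5
  HI100: ids {15, 24} → MIN(credits)=1, ROUND(AVG(credits), 2)=1
  MA110: ids {20, 23} → MIN(credits)=3, ROUND(AVG(credits), 2)=3.5

CS101 | 1 | 2.33 ; CS201 | 1 | 2.5 ; HI100 | 1 | 1 ; MA110 | 3 | 3.5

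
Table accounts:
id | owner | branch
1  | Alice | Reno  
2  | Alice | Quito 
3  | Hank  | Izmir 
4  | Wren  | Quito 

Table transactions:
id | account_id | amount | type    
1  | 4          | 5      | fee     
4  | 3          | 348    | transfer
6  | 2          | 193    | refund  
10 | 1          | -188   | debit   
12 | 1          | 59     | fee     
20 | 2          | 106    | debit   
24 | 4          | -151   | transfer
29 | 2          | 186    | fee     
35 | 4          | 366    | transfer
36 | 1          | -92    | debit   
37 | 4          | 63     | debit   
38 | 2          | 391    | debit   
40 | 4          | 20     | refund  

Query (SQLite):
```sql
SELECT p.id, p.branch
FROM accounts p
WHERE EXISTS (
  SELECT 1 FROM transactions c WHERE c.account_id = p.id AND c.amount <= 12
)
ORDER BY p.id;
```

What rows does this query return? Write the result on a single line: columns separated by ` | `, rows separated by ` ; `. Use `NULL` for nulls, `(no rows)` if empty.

For each accounts row, check whether any transactions with matching account_id has amount <= 12.
Keep rows where that is true.

1 | Reno ; 4 | Quito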